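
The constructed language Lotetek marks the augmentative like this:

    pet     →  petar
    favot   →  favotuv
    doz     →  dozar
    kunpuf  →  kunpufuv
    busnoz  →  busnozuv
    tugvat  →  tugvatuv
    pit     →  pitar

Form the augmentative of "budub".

busnoz and doz both end in -z yet inflect differently (busnozuv, dozar), so the final letter is not what conditions the rule; the number of vowels is.
"budub" has 2 vowels. The stems with 2 vowels (tugvat → tugvatuv, favot → favotuv, busnoz → busnozuv) add -uv.
The other pattern: stems with 1 vowel add -ar.
So budub → budubuv.

budubuv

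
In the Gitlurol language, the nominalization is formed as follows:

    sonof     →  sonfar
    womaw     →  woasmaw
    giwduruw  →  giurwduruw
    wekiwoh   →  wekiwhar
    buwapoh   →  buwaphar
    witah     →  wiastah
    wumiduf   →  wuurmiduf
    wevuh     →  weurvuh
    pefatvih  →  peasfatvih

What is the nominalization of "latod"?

"latod" has last vowel 'o'. The stems whose last vowel is 'o' (buwapoh → buwaphar, sonof → sonfar, wekiwoh → wekiwhar) delete the last vowel and add -ar.
So latod → latdar.

latdar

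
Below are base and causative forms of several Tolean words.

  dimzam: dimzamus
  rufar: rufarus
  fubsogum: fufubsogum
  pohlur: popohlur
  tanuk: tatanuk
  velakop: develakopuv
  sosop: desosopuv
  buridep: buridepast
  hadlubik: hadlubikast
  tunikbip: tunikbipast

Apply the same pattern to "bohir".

bohirast

dimzam and fubsogum both end in -m yet inflect differently (dimzamus, fufubsogum), so the final letter is not what conditions the rule; the last vowel is.
"bohir" has last vowel 'i'. The stems whose last vowel is 'i' (hadlubik → hadlubikast, tunikbip → tunikbipast) add -ast.
So bohir → bohirast.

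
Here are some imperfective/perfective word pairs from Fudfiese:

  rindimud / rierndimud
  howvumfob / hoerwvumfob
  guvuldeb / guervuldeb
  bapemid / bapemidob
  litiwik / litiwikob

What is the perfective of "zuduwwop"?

bapemid and rindimud both end in -d yet inflect differently (bapemidob, rierndimud), so the final letter is not what conditions the rule; the last vowel is.
"zuduwwop" has last vowel 'o'. The one such stem in the data (howvumfob → hoerwvumfob) inserts -er- after the first vowel (as do rindimud, guvuldeb), so the same rule applies.
The other pattern: stems whose last vowel is 'i' add -ob.
So zuduwwop → zuerduwwop.

zuerduwwop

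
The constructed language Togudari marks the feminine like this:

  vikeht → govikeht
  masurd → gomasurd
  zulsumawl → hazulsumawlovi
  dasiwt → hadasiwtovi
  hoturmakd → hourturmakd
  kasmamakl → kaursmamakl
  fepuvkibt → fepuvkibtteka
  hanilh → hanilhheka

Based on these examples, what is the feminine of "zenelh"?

vikeht and dasiwt both end in -t yet inflect differently (govikeht, hadasiwtovi), so the final letter is not what conditions the rule; the second-to-last letter is.
"zenelh" has second-to-last letter 'l'. The one such stem in the data (hanilh → hanilhheka) doubles the final consonant and adds -eka (as does fepuvkibt), so the same rule applies.
So zenelh → zenelhheka.

zenelhheka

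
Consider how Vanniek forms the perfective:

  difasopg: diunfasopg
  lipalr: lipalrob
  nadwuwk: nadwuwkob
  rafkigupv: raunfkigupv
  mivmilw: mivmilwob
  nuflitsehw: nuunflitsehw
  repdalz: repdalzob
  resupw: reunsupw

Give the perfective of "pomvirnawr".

mivmilw and resupw both end in -w yet inflect differently (mivmilwob, reunsupw), so the final letter is not what conditions the rule; the second-to-last letter is.
"pomvirnawr" has second-to-last letter 'w'. The one such stem in the data (nadwuwk → nadwuwkob) adds -ob, so the same rule applies.
So pomvirnawr → pomvirnawrob.

pomvirnawrob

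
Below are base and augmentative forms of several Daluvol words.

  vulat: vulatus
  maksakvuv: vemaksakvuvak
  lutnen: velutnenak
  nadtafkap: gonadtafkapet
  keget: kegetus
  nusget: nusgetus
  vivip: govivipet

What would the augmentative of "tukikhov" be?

vetukikhovak

"tukikhov" ends in -v. The one such stem in the data (maksakvuv → vemaksakvuvak) adds ve- … -ak around the stem, so the same rule applies.
So tukikhov → vetukikhovak.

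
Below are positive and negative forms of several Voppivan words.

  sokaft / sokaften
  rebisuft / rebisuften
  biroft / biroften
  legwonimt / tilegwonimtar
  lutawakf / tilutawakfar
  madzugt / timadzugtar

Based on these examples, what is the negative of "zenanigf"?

tizenanigfar

"zenanigf" has second-to-last letter 'g'. The one such stem in the data (madzugt → timadzugtar) adds ti- … -ar around the stem, so the same rule applies.
So zenanigf → tizenanigfar.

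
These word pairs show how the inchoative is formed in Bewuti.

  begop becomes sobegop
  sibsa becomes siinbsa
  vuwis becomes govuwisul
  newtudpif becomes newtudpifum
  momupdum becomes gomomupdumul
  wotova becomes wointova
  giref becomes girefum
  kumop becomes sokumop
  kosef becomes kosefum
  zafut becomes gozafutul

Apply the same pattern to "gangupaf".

gangupafum

newtudpif and vuwis both have last vowel 'i' yet inflect differently (newtudpifum, govuwisul), so the last vowel is not what conditions the rule; the final letter is.
"gangupaf" ends in -f. The stems ending in -f (newtudpif → newtudpifum, giref → girefum, kosef → kosefum) add -um.
The other patterns: stems ending in -a insert -in- after the first vowel; stems ending in -p add the prefix so-; stems ending in -m, -s or -t add go- … -ul around the stem.
So gangupaf → gangupafum.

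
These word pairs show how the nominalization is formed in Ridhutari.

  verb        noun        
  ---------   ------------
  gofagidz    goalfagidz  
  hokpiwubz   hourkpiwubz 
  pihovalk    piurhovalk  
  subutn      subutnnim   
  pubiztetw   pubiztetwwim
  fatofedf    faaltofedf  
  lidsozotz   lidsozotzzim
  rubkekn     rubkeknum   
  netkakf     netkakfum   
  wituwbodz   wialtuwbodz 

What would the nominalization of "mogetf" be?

mogetffim

wituwbodz and lidsozotz both end in -z yet inflect differently (wialtuwbodz, lidsozotzzim), so the final letter is not what conditions the rule; the second-to-last letter is.
"mogetf" has second-to-last letter 't'. The stems whose second-to-last letter is 't' (subutn → subutnnim, lidsozotz → lidsozotzzim, pubiztetw → pubiztetwwim) double the final consonant and add -im.
The other patterns: stems whose second-to-last letter is 'd' insert -al- after the first vowel; stems whose second-to-last letter is 'k' add -um; stems whose second-to-last letter is 'b' or 'l' insert -ur- after the first vowel.
So mogetf → mogetffim.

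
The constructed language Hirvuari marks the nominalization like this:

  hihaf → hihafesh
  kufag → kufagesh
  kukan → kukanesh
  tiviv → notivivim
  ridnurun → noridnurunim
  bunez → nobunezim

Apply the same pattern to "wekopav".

wekopavesh

kukan and ridnurun both end in -n yet inflect differently (kukanesh, noridnurunim), so the final letter is not what conditions the rule; the last vowel is.
"wekopav" has last vowel 'a'. The stems whose last vowel is 'a' (hihaf → hihafesh, kufag → kufagesh, kukan → kukanesh) add -esh.
The other pattern: stems whose last vowel is 'e', 'i' or 'u' add no- … -im around the stem.
So wekopav → wekopavesh.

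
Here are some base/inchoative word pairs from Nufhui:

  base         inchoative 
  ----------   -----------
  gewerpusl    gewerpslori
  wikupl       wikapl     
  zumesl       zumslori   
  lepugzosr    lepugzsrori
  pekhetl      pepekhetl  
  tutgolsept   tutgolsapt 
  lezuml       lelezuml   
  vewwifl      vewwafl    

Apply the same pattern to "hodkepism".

hodkepsmori

"hodkepism" has second-to-last letter 's'. The stems whose second-to-last letter is 's' (gewerpusl → gewerpslori, zumesl → zumslori, lepugzosr → lepugzsrori) delete the last vowel and add -ori.
The other patterns: stems whose second-to-last letter is 'm' or 't' repeat the first consonant+vowel as a prefix; stems whose second-to-last letter is 'f' or 'p' change the last vowel to 'a'.
So hodkepism → hodkepsmori.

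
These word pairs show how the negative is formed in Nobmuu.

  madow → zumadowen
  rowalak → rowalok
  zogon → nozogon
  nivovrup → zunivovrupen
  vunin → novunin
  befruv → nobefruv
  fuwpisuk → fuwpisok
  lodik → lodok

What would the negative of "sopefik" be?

sopefok

fuwpisuk and nivovrup both have last vowel 'u' yet inflect differently (fuwpisok, zunivovrupen), so the last vowel is not what conditions the rule; the final letter is.
"sopefik" ends in -k. The stems ending in -k (lodik → lodok, fuwpisuk → fuwpisok, rowalak → rowalok) change the last vowel to 'o'.
So sopefik → sopefok.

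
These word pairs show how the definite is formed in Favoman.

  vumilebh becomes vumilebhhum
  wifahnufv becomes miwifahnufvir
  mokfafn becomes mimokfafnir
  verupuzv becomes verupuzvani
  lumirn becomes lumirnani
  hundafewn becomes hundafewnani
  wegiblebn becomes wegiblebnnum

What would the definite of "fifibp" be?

fifibppum

wegiblebn and mokfafn both end in -n yet inflect differently (wegiblebnnum, mimokfafnir), so the final letter is not what conditions the rule; the second-to-last letter is.
"fifibp" has second-to-last letter 'b'. The stems whose second-to-last letter is 'b' (wegiblebn → wegiblebnnum, vumilebh → vumilebhhum) double the final consonant and add -um.
The other patterns: stems whose second-to-last letter is 'f' add mi- … -ir around the stem; stems whose second-to-last letter is 'r', 'w' or 'z' add -ani.
So fifibp → fifibppum.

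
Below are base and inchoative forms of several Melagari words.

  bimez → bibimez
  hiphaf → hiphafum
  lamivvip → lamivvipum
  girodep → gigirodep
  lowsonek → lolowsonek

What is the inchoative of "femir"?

femirum

girodep and lamivvip both end in -p yet inflect differently (gigirodep, lamivvipum), so the final letter is not what conditions the rule; the last vowel is.
"femir" has last vowel 'i'. The one such stem in the data (lamivvip → lamivvipum) adds -um, so the same rule applies.
So femir → femirum.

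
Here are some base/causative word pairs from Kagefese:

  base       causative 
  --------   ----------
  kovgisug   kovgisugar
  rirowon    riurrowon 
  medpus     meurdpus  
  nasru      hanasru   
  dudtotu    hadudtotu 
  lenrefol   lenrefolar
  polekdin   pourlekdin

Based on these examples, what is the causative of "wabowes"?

waurbowes

dudtotu and kovgisug both have last vowel 'u' yet inflect differently (hadudtotu, kovgisugar), so the last vowel is not what conditions the rule; the final letter is.
"wabowes" ends in -s. The one such stem in the data (medpus → meurdpus) inserts -ur- after the first vowel (as do rirowon, polekdin), so the same rule applies.
The other patterns: stems ending in -u add the prefix ha-; stems ending in -g or -l add -ar.
So wabowes → waurbowes.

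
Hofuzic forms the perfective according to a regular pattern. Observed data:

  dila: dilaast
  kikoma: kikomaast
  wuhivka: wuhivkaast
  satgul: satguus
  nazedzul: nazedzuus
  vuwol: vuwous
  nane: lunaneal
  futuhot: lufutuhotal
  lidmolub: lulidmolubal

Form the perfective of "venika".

vuwol and futuhot both have last vowel 'o' yet inflect differently (vuwous, lufutuhotal), so the last vowel is not what conditions the rule; the final letter is.
"venika" ends in -a. The stems ending in -a (dila → dilaast, kikoma → kikomaast, wuhivka → wuhivkaast) add -ast.
So venika → venikaast.

venikaast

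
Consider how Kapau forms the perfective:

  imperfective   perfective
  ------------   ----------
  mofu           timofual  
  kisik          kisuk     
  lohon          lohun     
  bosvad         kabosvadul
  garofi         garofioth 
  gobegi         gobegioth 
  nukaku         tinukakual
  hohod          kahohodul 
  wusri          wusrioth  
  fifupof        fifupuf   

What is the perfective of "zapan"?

hohod and fifupof both have last vowel 'o' yet inflect differently (kahohodul, fifupuf), so the last vowel is not what conditions the rule; the final letter is.
"zapan" ends in -n. The one such stem in the data (lohon → lohun) changes the last vowel to 'u' (as do fifupof, kisik), so the same rule applies.
The other patterns: stems ending in -i add -oth; stems ending in -d add ka- … -ul around the stem; stems ending in -u add ti- … -al around the stem.
So zapan → zapun.

zapun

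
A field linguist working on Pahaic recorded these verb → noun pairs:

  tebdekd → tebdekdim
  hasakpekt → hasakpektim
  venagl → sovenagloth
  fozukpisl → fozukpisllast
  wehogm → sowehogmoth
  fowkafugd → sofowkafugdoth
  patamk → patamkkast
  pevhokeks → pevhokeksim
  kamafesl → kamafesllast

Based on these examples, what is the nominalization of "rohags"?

sorohagsoth

tebdekd and fowkafugd both end in -d yet inflect differently (tebdekdim, sofowkafugdoth), so the final letter is not what conditions the rule; the second-to-last letter is.
"rohags" has second-to-last letter 'g'. The stems whose second-to-last letter is 'g' (wehogm → sowehogmoth, fowkafugd → sofowkafugdoth, venagl → sovenagloth) add so- … -oth around the stem.
The other patterns: stems whose second-to-last letter is 'k' add -im; stems whose second-to-last letter is 'm' or 's' double the final consonant and add -ast.
So rohags → sorohagsoth.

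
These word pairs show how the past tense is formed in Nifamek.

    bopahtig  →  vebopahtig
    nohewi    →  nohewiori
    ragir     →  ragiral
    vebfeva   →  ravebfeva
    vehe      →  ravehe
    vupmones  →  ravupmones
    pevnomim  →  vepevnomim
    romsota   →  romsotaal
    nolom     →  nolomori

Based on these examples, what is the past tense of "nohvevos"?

romsota and vebfeva both end in -a yet inflect differently (romsotaal, ravebfeva), so the final letter is not what conditions the rule; the first letter is.
"nohvevos" begins with n-. The stems beginning with n- (nolom → nolomori, nohewi → nohewiori) add -ori.
The other patterns: stems beginning with r- add -al; stems beginning with v- add the prefix ra-; stems beginning with b- or p- add the prefix ve-.
So nohvevos → nohvevosori.

nohvevosori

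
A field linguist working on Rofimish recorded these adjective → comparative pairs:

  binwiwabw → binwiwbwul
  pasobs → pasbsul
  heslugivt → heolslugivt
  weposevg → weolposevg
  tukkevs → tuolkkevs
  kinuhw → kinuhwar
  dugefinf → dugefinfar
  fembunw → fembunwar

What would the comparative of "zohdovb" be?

zoolhdovb

pasobs and tukkevs both end in -s yet inflect differently (pasbsul, tuolkkevs), so the final letter is not what conditions the rule; the second-to-last letter is.
"zohdovb" has second-to-last letter 'v'. The stems whose second-to-last letter is 'v' (heslugivt → heolslugivt, weposevg → weolposevg, tukkevs → tuolkkevs) insert -ol- after the first vowel.
The other patterns: stems whose second-to-last letter is 'b' delete the last vowel and add -ul; stems whose second-to-last letter is 'h' or 'n' add -ar.
So zohdovb → zoolhdovb.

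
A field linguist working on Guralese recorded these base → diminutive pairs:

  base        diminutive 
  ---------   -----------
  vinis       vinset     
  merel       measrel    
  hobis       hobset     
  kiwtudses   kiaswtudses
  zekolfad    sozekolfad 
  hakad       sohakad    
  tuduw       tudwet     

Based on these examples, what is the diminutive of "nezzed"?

neaszzed

kiwtudses and hobis both end in -s yet inflect differently (kiaswtudses, hobset), so the final letter is not what conditions the rule; the last vowel is.
"nezzed" has last vowel 'e'. The stems whose last vowel is 'e' (merel → measrel, kiwtudses → kiaswtudses) insert -as- after the first vowel.
The other patterns: stems whose last vowel is 'a' add the prefix so-; stems whose last vowel is 'i' or 'u' delete the last vowel and add -et.
So nezzed → neaszzed.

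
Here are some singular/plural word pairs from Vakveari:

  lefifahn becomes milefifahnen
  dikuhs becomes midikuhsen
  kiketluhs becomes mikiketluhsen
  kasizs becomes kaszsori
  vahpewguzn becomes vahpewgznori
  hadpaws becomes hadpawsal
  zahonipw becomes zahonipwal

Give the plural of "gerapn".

gerapnal

dikuhs and kasizs both end in -s yet inflect differently (midikuhsen, kaszsori), so the final letter is not what conditions the rule; the second-to-last letter is.
"gerapn" has second-to-last letter 'p'. The one such stem in the data (zahonipw → zahonipwal) adds -al, so the same rule applies.
So gerapn → gerapnal.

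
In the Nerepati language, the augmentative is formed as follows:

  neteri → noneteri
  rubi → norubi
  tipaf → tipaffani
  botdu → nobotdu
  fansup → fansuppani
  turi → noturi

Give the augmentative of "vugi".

"vugi" ends in a vowel. The stems ending in a vowel (botdu → nobotdu, neteri → noneteri, rubi → norubi) add the prefix no-.
The other pattern: stems ending in a consonant double the final consonant and add -ani.
So vugi → novugi.

novugi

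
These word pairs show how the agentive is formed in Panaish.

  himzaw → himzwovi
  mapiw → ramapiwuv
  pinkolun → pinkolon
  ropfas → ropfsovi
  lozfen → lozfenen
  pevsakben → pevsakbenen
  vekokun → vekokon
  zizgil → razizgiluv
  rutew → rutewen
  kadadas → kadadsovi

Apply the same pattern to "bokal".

boklovi

lozfen and pinkolun both end in -n yet inflect differently (lozfenen, pinkolon), so the final letter is not what conditions the rule; the last vowel is.
"bokal" has last vowel 'a'. The stems whose last vowel is 'a' (ropfas → ropfsovi, himzaw → himzwovi, kadadas → kadadsovi) delete the last vowel and add -ovi.
So bokal → boklovi.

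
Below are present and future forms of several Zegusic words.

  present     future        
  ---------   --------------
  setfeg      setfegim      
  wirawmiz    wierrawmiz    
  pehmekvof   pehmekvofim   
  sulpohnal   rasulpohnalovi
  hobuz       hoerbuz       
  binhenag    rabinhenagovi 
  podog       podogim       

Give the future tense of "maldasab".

binhenag and setfeg both end in -g yet inflect differently (rabinhenagovi, setfegim), so the final letter is not what conditions the rule; the last vowel is.
"maldasab" has last vowel 'a'. The stems whose last vowel is 'a' (sulpohnal → rasulpohnalovi, binhenag → rabinhenagovi) add ra- … -ovi around the stem.
The other patterns: stems whose last vowel is 'e' or 'o' add -im; stems whose last vowel is 'i' or 'u' insert -er- after the first vowel.
So maldasab → ramaldasabovi.

ramaldasabovi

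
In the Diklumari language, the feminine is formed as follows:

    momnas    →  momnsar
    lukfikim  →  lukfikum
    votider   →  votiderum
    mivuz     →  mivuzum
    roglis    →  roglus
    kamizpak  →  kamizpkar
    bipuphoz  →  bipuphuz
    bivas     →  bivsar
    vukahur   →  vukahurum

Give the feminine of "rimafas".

"rimafas" has last vowel 'a'. The stems whose last vowel is 'a' (momnas → momnsar, bivas → bivsar, kamizpak → kamizpkar) delete the last vowel and add -ar.
The other patterns: stems whose last vowel is 'e' or 'u' add -um; stems whose last vowel is 'i' or 'o' change the last vowel to 'u'.
So rimafas → rimafsar.

rimafsar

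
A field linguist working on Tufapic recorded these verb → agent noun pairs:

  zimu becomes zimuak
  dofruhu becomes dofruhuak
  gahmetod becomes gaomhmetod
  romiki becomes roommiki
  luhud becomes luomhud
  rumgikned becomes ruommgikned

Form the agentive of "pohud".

poomhud

"pohud" ends in -d. The stems ending in -d (rumgikned → ruommgikned, luhud → luomhud, gahmetod → gaomhmetod) insert -om- after the first vowel.
The other pattern: stems ending in -u add -ak.
So pohud → poomhud.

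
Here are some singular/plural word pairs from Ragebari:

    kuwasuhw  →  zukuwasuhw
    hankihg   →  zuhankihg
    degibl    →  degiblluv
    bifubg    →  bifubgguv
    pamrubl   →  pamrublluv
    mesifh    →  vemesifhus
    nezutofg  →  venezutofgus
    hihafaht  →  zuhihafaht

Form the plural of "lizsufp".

velizsufpus

"lizsufp" has second-to-last letter 'f'. The stems whose second-to-last letter is 'f' (nezutofg → venezutofgus, mesifh → vemesifhus) add ve- … -us around the stem.
The other patterns: stems whose second-to-last letter is 'b' double the final consonant and add -uv; stems whose second-to-last letter is 'h' add the prefix zu-.
So lizsufp → velizsufpus.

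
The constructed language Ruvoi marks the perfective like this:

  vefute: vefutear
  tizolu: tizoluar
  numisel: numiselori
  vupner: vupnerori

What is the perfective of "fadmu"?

fadmuar

"fadmu" ends in a vowel. The stems ending in a vowel (vefute → vefutear, tizolu → tizoluar) add -ar.
The other pattern: stems ending in a consonant add -ori.
So fadmu → fadmuar.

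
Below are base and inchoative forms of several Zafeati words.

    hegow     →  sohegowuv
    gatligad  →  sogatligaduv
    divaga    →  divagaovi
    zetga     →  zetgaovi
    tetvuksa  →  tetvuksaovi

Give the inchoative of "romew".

gatligad and divaga both have last vowel 'a' yet inflect differently (sogatligaduv, divagaovi), so the last vowel is not what conditions the rule; whether the stem ends in a vowel or a consonant is.
"romew" ends in a consonant. The stems ending in a consonant (hegow → sohegowuv, gatligad → sogatligaduv) add so- … -uv around the stem.
The other pattern: stems ending in a vowel add -ovi.
So romew → soromewuv.

soromewuv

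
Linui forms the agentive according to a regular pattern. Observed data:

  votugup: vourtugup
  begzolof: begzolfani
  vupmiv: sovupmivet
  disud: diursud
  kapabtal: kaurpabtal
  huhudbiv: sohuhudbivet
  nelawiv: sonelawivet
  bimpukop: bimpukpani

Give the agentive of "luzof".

luzfani

bimpukop and votugup both end in -p yet inflect differently (bimpukpani, vourtugup), so the final letter is not what conditions the rule; the last vowel is.
"luzof" has last vowel 'o'. The stems whose last vowel is 'o' (bimpukop → bimpukpani, begzolof → begzolfani) delete the last vowel and add -ani.
So luzof → luzfani.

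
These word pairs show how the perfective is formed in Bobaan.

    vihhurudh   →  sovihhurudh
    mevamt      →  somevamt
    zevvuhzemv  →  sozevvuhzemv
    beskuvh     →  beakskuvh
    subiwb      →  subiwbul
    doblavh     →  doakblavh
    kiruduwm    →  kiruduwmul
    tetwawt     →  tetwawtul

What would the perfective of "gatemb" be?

doblavh and vihhurudh both end in -h yet inflect differently (doakblavh, sovihhurudh), so the final letter is not what conditions the rule; the second-to-last letter is.
"gatemb" has second-to-last letter 'm'. The stems whose second-to-last letter is 'm' (zevvuhzemv → sozevvuhzemv, mevamt → somevamt) add the prefix so-.
The other patterns: stems whose second-to-last letter is 'w' add -ul; stems whose second-to-last letter is 'v' insert -ak- after the first vowel.
So gatemb → sogatemb.

sogatemb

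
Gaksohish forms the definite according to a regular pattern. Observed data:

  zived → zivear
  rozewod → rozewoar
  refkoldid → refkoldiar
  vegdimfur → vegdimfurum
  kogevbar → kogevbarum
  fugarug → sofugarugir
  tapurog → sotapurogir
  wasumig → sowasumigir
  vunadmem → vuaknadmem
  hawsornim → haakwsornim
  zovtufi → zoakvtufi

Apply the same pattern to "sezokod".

sezokoar

"sezokod" ends in -d. The stems ending in -d (zived → zivear, rozewod → rozewoar, refkoldid → refkoldiar) drop the final letter and add -ar.
The other patterns: stems ending in -r add -um; stems ending in -g add so- … -ir around the stem; stems ending in -i or -m insert -ak- after the first vowel.
So sezokod → sezokoar.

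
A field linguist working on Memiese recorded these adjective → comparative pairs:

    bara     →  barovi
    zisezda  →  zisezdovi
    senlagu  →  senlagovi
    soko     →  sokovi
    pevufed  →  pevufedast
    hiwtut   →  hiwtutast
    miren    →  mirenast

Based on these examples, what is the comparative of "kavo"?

senlagu and hiwtut both have last vowel 'u' yet inflect differently (senlagovi, hiwtutast), so the last vowel is not what conditions the rule; whether the stem ends in a vowel or a consonant is.
"kavo" ends in a vowel. The stems ending in a vowel (bara → barovi, zisezda → zisezdovi, senlagu → senlagovi) drop the final letter and add -ovi.
The other pattern: stems ending in a consonant add -ast.
So kavo → kavovi.

kavovi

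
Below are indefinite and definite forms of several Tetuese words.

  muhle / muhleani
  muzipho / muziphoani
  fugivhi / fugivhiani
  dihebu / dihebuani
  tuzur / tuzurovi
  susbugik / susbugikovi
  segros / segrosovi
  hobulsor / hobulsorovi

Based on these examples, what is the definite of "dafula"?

dihebu and tuzur both have last vowel 'u' yet inflect differently (dihebuani, tuzurovi), so the last vowel is not what conditions the rule; whether the stem ends in a vowel or a consonant is.
"dafula" ends in a vowel. The stems ending in a vowel (muhle → muhleani, muzipho → muziphoani, fugivhi → fugivhiani) add -ani.
The other pattern: stems ending in a consonant add -ovi.
So dafula → dafulaani.

dafulaani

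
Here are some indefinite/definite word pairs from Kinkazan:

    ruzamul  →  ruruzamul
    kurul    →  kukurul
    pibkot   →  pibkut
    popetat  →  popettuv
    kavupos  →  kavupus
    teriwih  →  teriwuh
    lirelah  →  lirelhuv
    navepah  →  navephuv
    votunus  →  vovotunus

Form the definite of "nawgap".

nawgpuv

lirelah and teriwih both end in -h yet inflect differently (lirelhuv, teriwuh), so the final letter is not what conditions the rule; the last vowel is.
"nawgap" has last vowel 'a'. The stems whose last vowel is 'a' (lirelah → lirelhuv, popetat → popettuv, navepah → navephuv) delete the last vowel and add -uv.
The other patterns: stems whose last vowel is 'u' repeat the first consonant+vowel as a prefix; stems whose last vowel is 'i' or 'o' change the last vowel to 'u'.
So nawgap → nawgpuv.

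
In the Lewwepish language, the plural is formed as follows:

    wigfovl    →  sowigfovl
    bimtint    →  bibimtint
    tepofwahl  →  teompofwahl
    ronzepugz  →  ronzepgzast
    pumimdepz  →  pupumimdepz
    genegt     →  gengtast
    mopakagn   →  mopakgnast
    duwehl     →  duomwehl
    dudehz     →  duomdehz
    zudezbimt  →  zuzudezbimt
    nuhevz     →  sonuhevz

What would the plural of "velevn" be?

sovelevn

nuhevz and dudehz both end in -z yet inflect differently (sonuhevz, duomdehz), so the final letter is not what conditions the rule; the second-to-last letter is.
"velevn" has second-to-last letter 'v'. The stems whose second-to-last letter is 'v' (wigfovl → sowigfovl, nuhevz → sonuhevz) add the prefix so-.
The other patterns: stems whose second-to-last letter is 'h' insert -om- after the first vowel; stems whose second-to-last letter is 'g' delete the last vowel and add -ast; stems whose second-to-last letter is 'm', 'n' or 'p' repeat the first consonant+vowel as a prefix.
So velevn → sovelevn.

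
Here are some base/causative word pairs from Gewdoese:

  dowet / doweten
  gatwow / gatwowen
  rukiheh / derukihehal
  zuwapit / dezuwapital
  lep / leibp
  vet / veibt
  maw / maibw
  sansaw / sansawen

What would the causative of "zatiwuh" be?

dezatiwuhal

maw and gatwow both end in -w yet inflect differently (maibw, gatwowen), so the final letter is not what conditions the rule; the number of vowels is.
"zatiwuh" has 3 vowels. The stems with 3 vowels (rukiheh → derukihehal, zuwapit → dezuwapital) add de- … -al around the stem.
The other patterns: stems with 1 vowel insert -ib- after the first vowel; stems with 2 vowels add -en.
So zatiwuh → dezatiwuhal.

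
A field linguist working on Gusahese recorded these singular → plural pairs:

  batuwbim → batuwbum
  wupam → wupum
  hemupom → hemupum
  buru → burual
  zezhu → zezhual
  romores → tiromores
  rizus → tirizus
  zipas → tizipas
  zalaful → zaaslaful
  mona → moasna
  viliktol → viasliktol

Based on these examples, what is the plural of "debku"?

debkual

"debku" ends in -u. The stems ending in -u (buru → burual, zezhu → zezhual) add -al.
The other patterns: stems ending in -m change the last vowel to 'u'; stems ending in -s add the prefix ti-; stems ending in -a or -l insert -as- after the first vowel.
So debku → debkual.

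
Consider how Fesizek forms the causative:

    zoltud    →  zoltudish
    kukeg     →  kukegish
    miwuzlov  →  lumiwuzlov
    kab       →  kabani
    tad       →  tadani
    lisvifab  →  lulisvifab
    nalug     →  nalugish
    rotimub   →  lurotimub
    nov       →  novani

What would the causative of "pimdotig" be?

lupimdotig

tad and zoltud both end in -d yet inflect differently (tadani, zoltudish), so the final letter is not what conditions the rule; the number of vowels is.
"pimdotig" has 3 vowels. The stems with 3 vowels (rotimub → lurotimub, lisvifab → lulisvifab, miwuzlov → lumiwuzlov) add the prefix lu-.
So pimdotig → lupimdotig.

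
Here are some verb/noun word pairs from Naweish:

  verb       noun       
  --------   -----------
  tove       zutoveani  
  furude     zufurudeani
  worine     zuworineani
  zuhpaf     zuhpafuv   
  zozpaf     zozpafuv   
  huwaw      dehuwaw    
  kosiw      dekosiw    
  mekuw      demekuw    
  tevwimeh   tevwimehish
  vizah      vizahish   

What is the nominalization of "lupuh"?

lupuhish

"lupuh" ends in -h. The stems ending in -h (tevwimeh → tevwimehish, vizah → vizahish) add -ish.
The other patterns: stems ending in -e add zu- … -ani around the stem; stems ending in -f add -uv; stems ending in -w add the prefix de-.
So lupuh → lupuhish.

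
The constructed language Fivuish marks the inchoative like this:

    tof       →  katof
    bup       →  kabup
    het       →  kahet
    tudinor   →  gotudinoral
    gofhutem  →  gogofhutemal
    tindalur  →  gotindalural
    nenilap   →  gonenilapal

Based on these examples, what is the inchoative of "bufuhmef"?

bup and nenilap both end in -p yet inflect differently (kabup, gonenilapal), so the final letter is not what conditions the rule; the number of vowels is.
"bufuhmef" has 3 vowels. The stems with 3 vowels (tudinor → gotudinoral, gofhutem → gogofhutemal, tindalur → gotindalural) add go- … -al around the stem.
The other pattern: stems with 1 vowel add the prefix ka-.
So bufuhmef → gobufuhmefal.

gobufuhmefal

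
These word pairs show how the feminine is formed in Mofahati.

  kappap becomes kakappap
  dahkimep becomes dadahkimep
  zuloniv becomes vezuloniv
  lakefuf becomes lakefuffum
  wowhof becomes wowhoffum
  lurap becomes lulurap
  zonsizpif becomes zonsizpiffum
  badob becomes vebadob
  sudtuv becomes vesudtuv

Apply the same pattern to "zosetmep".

lakefuf and sudtuv both have last vowel 'u' yet inflect differently (lakefuffum, vesudtuv), so the last vowel is not what conditions the rule; the final letter is.
"zosetmep" ends in -p. The stems ending in -p (dahkimep → dadahkimep, lurap → lulurap, kappap → kakappap) repeat the first consonant+vowel as a prefix.
The other patterns: stems ending in -f double the final consonant and add -um; stems ending in -b or -v add the prefix ve-.
So zosetmep → zozosetmep.

zozosetmep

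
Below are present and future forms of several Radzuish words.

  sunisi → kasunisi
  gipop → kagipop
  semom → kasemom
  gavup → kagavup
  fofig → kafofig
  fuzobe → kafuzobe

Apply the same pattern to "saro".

kasaro

Every pair shown (sunisi → kasunisi, gipop → kagipop, semom → kasemom, …) follows the same rule: add the prefix ka-.
So saro → kasaro.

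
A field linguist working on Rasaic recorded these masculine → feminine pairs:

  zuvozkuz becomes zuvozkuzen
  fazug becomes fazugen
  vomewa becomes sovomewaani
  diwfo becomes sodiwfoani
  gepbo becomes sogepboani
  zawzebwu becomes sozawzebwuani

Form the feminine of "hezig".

hezigen

"hezig" ends in a consonant. The stems ending in a consonant (zuvozkuz → zuvozkuzen, fazug → fazugen) add -en.
So hezig → hezigen.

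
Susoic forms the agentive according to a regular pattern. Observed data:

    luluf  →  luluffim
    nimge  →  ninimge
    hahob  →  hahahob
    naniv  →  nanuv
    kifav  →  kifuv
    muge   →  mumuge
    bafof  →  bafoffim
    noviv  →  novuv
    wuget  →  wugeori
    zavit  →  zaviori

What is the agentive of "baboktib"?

bababoktib

zavit and noviv both have last vowel 'i' yet inflect differently (zaviori, novuv), so the last vowel is not what conditions the rule; the final letter is.
"baboktib" ends in -b. The one such stem in the data (hahob → hahahob) repeats the first consonant+vowel as a prefix (as do nimge, muge), so the same rule applies.
The other patterns: stems ending in -f double the final consonant and add -im; stems ending in -t drop the final letter and add -ori; stems ending in -v change the last vowel to 'u'.
So baboktib → bababoktib.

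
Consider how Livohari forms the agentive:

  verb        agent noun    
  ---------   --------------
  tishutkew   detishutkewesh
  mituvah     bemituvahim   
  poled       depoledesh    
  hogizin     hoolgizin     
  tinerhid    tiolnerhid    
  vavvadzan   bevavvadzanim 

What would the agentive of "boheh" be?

"boheh" has last vowel 'e'. The stems whose last vowel is 'e' (tishutkew → detishutkewesh, poled → depoledesh) add de- … -esh around the stem.
The other patterns: stems whose last vowel is 'a' add be- … -im around the stem; stems whose last vowel is 'i' insert -ol- after the first vowel.
So boheh → debohehesh.

debohehesh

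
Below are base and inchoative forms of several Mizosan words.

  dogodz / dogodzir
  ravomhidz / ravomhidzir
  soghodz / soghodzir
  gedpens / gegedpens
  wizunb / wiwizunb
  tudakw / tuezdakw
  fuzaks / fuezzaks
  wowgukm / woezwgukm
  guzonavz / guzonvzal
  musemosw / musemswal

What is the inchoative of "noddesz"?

noddszal

"noddesz" has second-to-last letter 's'. The one such stem in the data (musemosw → musemswal) deletes the last vowel and adds -al (as does guzonavz), so the same rule applies.
The other patterns: stems whose second-to-last letter is 'd' add -ir; stems whose second-to-last letter is 'n' repeat the first consonant+vowel as a prefix; stems whose second-to-last letter is 'k' insert -ez- after the first vowel.
So noddesz → noddszal.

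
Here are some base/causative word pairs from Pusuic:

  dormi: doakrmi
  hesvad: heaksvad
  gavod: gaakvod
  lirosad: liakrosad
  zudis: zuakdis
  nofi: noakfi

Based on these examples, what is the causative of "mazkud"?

Every pair shown (dormi → doakrmi, hesvad → heaksvad, gavod → gaakvod, …) follows the same rule: insert -ak- after the first vowel.
So mazkud → maakzkud.

maakzkud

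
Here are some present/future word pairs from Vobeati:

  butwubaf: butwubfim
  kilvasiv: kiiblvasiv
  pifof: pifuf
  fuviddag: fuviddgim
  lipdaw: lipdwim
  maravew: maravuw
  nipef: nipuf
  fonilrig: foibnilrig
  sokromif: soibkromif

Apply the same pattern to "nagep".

"nagep" has last vowel 'e'. The stems whose last vowel is 'e' (maravew → maravuw, nipef → nipuf) change the last vowel to 'u'.
So nagep → nagup.

nagup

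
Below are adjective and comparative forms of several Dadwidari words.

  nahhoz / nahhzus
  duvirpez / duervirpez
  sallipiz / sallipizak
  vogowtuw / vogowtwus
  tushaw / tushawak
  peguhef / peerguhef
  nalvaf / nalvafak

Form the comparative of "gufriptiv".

"gufriptiv" has last vowel 'i'. The one such stem in the data (sallipiz → sallipizak) adds -ak, so the same rule applies.
So gufriptiv → gufriptivak.

gufriptivak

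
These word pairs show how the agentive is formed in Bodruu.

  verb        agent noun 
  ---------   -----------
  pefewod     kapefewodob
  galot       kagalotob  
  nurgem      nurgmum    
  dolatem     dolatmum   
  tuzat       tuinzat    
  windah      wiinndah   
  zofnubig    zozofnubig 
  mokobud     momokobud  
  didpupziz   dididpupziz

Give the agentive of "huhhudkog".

kahuhhudkogob

galot and tuzat both end in -t yet inflect differently (kagalotob, tuinzat), so the final letter is not what conditions the rule; the last vowel is.
"huhhudkog" has last vowel 'o'. The stems whose last vowel is 'o' (galot → kagalotob, pefewod → kapefewodob) add ka- … -ob around the stem.
So huhhudkog → kahuhhudkogob.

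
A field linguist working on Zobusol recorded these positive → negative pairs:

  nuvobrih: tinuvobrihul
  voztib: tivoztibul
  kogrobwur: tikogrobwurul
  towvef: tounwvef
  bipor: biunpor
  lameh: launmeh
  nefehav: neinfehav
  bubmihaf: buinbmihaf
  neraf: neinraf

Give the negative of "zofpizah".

zoinfpizah

kogrobwur and bipor both end in -r yet inflect differently (tikogrobwurul, biunpor), so the final letter is not what conditions the rule; the last vowel is.
"zofpizah" has last vowel 'a'. The stems whose last vowel is 'a' (nefehav → neinfehav, bubmihaf → buinbmihaf, neraf → neinraf) insert -in- after the first vowel.
So zofpizah → zoinfpizah.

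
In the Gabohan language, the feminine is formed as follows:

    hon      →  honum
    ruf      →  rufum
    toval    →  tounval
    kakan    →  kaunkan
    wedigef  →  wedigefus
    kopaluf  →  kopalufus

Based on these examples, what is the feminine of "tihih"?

hon and kakan both end in -n yet inflect differently (honum, kaunkan), so the final letter is not what conditions the rule; the number of vowels is.
"tihih" has 2 vowels. The stems with 2 vowels (toval → tounval, kakan → kaunkan) insert -un- after the first vowel.
The other patterns: stems with 1 vowel add -um; stems with 3 vowels add -us.
So tihih → tiunhih.

tiunhih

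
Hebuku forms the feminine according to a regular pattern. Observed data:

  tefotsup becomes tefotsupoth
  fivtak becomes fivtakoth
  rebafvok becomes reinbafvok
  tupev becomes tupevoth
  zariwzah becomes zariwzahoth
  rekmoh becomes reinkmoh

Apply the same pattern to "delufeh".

delufehoth

rekmoh and zariwzah both end in -h yet inflect differently (reinkmoh, zariwzahoth), so the final letter is not what conditions the rule; the last vowel is.
"delufeh" has last vowel 'e'. The one such stem in the data (tupev → tupevoth) adds -oth, so the same rule applies.
The other pattern: stems whose last vowel is 'o' insert -in- after the first vowel.
So delufeh → delufehoth.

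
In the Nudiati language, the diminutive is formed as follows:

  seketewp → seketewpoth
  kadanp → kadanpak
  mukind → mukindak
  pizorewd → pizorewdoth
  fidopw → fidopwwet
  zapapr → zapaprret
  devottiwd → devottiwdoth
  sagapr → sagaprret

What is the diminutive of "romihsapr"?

romihsaprret

kadanp and seketewp both end in -p yet inflect differently (kadanpak, seketewpoth), so the final letter is not what conditions the rule; the second-to-last letter is.
"romihsapr" has second-to-last letter 'p'. The stems whose second-to-last letter is 'p' (zapapr → zapaprret, fidopw → fidopwwet, sagapr → sagaprret) double the final consonant and add -et.
So romihsapr → romihsaprret.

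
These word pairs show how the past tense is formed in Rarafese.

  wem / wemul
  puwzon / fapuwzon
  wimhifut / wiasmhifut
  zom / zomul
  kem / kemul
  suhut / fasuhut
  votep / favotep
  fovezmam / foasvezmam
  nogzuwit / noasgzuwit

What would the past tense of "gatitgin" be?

gaastitgin

suhut and nogzuwit both end in -t yet inflect differently (fasuhut, noasgzuwit), so the final letter is not what conditions the rule; the number of vowels is.
"gatitgin" has 3 vowels. The stems with 3 vowels (nogzuwit → noasgzuwit, wimhifut → wiasmhifut, fovezmam → foasvezmam) insert -as- after the first vowel.
So gatitgin → gaastitgin.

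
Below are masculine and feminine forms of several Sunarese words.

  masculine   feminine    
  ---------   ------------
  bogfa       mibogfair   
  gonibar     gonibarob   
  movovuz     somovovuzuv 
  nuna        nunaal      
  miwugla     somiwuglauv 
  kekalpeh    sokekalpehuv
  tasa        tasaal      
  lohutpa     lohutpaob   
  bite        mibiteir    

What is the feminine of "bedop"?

bogfa and nuna both end in -a yet inflect differently (mibogfair, nunaal), so the final letter is not what conditions the rule; the first letter is.
"bedop" begins with b-. The stems beginning with b- (bite → mibiteir, bogfa → mibogfair) add mi- … -ir around the stem.
The other patterns: stems beginning with n- or t- add -al; stems beginning with k- or m- add so- … -uv around the stem; stems beginning with g- or l- add -ob.
So bedop → mibedopir.

mibedopir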